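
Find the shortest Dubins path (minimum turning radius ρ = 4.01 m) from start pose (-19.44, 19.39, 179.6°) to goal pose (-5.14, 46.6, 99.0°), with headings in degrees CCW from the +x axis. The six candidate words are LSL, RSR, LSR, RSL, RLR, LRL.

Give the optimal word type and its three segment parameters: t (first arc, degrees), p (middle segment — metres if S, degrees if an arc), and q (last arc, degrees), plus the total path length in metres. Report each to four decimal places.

Let ψ = atan2(Δy, Δx) = atan2(27.21, 14.30) = 62.2762° be the start→goal bearing.
Normalize: d = |goal − start| / ρ = 30.738804/4.01 = 7.665537, α = (θ_start − ψ) mod 360° = 117.3238° = 2.047687 rad, β = (θ_goal − ψ) mod 360° = 36.7238° = 0.640951 rad.
Common terms: sin α = 0.888427, cos α = -0.459019, sin β = 0.597958, cos β = 0.801527, cos(α−β) = 0.163326, d² = 58.760462. Work in radians in the unit-radius frame; every candidate has L = ρ·(t + p + q).
LSL: p² = 2 + d² − 2cos(α−β) + 2d(sin α − sin β) = 64.886999; p = √p² = 8.055247; φ = atan2(cos β − cos α, d + sin α − sin β) = 0.157133 rad; t = (φ − α) mod 2π = 4.392632 rad, q = (β − φ) mod 2π = 0.483818 rad → L = 4.01·(4.392632 + 8.055247 + 0.483818) = 4.01·12.931697 = 51.856103 m
RSR: p² = 2 + d² − 2cos(α−β) + 2d(sin β − sin α) = 55.980621; p = √p² = 7.482020; φ = atan2(cos α − cos β, d − sin α + sin β) = -0.169284 rad; t = (α − φ) mod 2π = 2.216971 rad, q = (φ − β) mod 2π = 5.472950 rad → L = 4.01·(2.216971 + 7.482020 + 5.472950) = 4.01·15.171941 = 60.839481 m
LSR: p² = d² − 2 + 2cos(α−β) + 2d(sin α + sin β) = 79.874991; p = √p² = 8.937281; φ = atan2(−cos α − cos β, d + sin α + sin β) − atan2(−2, p) = 0.182747 rad; t = (φ − α) mod 2π = 4.418246 rad, q = (φ − β) mod 2π = 5.824981 rad → L = 4.01·(4.418246 + 8.937281 + 5.824981) = 4.01·19.180508 = 76.913836 m
RSL: p² = d² − 2 + 2cos(α−β) − 2d(sin α + sin β) = 34.299236; p = √p² = 5.856555; φ = atan2(cos α + cos β, d − sin α − sin β) − atan2(2, p) = -0.273707 rad; t = (α − φ) mod 2π = 2.321394 rad, q = (β − φ) mod 2π = 0.914659 rad → L = 4.01·(2.321394 + 5.856555 + 0.914659) = 4.01·9.092608 = 36.461359 m
RLR: c = (6 − d² + 2cos(α−β) + 2d(sin α − sin β))/8 = -5.997578, |c| > 1 → infeasible
LRL: c = (6 − d² + 2cos(α−β) − 2d(sin α − sin β))/8 = -7.110875, |c| > 1 → infeasible
Shortest: RSL with L = 36.461359 m ≈ 36.4614 m
Convert RSL to answer units (arcs ×180/π): t = 2.321394·180/π = 133.0061°, p = ρ·p = 4.01·5.856555 = 23.4848 m, q = 0.914659·180/π = 52.4061°, L = 36.4614 m.

RSL: t = 133.0061°, p = 23.4848 m, q = 52.4061°, L = 36.4614 m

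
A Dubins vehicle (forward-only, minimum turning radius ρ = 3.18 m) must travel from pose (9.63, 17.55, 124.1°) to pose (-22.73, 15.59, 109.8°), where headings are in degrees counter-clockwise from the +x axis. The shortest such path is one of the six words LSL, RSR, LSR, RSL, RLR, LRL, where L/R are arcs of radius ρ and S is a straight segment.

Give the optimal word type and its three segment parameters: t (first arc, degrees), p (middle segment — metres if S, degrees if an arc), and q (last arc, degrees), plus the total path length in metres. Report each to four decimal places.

Let ψ = atan2(Δy, Δx) = atan2(-1.96, -32.36) = -176.5339° be the start→goal bearing.
Normalize: d = |goal − start| / ρ = 32.419303/3.18 = 10.194749, α = (θ_start − ψ) mod 360° = 300.6339° = 5.247052 rad, β = (θ_goal − ψ) mod 360° = 286.3339° = 4.997469 rad.
Common terms: sin α = -0.860441, cos α = 0.509551, sin β = -0.959639, cos β = 0.281235, cos(α−β) = 0.969016, d² = 103.932914. Work in radians in the unit-radius frame; every candidate has L = ρ·(t + p + q).
LSL: p² = 2 + d² − 2cos(α−β) + 2d(sin α − sin β) = 106.017488; p = √p² = 10.296479; φ = atan2(cos β − cos α, d + sin α − sin β) = -0.022176 rad; t = (φ − α) mod 2π = 1.013958 rad, q = (β − φ) mod 2π = 5.019645 rad → L = 3.18·(1.013958 + 10.296479 + 5.019645) = 3.18·16.330083 = 51.929663 m
RSR: p² = 2 + d² − 2cos(α−β) + 2d(sin β − sin α) = 101.972277; p = √p² = 10.098132; φ = atan2(cos α − cos β, d − sin α + sin β) = 0.022612 rad; t = (α − φ) mod 2π = 5.224440 rad, q = (φ − β) mod 2π = 1.308327 rad → L = 3.18·(5.224440 + 10.098132 + 1.308327) = 3.18·16.630900 = 52.886261 m
LSR: p² = d² − 2 + 2cos(α−β) + 2d(sin α + sin β) = 66.760434; p = √p² = 8.170706; φ = atan2(−cos α − cos β, d + sin α + sin β) − atan2(−2, p) = 0.145910 rad; t = (φ − α) mod 2π = 1.182044 rad, q = (φ − β) mod 2π = 1.431626 rad → L = 3.18·(1.182044 + 8.170706 + 1.431626) = 3.18·10.784376 = 34.294314 m
RSL: p² = d² − 2 + 2cos(α−β) − 2d(sin α + sin β) = 140.981457; p = √p² = 11.873561; φ = atan2(cos α + cos β, d − sin α − sin β) − atan2(2, p) = -0.101152 rad; t = (α − φ) mod 2π = 5.348204 rad, q = (β − φ) mod 2π = 5.098622 rad → L = 3.18·(5.348204 + 11.873561 + 5.098622) = 3.18·22.320387 = 70.978831 m
RLR: c = (6 − d² + 2cos(α−β) + 2d(sin α − sin β))/8 = -11.746535, |c| > 1 → infeasible
LRL: c = (6 − d² + 2cos(α−β) − 2d(sin α − sin β))/8 = -12.252186, |c| > 1 → infeasible
Shortest: LSR with L = 34.294314 m ≈ 34.2943 m
Convert LSR to answer units (arcs ×180/π): t = 1.182044·180/π = 67.7261°, p = ρ·p = 3.18·8.170706 = 25.9828 m, q = 1.431626·180/π = 82.0261°, L = 34.2943 m.

LSR: t = 67.7261°, p = 25.9828 m, q = 82.0261°, L = 34.2943 m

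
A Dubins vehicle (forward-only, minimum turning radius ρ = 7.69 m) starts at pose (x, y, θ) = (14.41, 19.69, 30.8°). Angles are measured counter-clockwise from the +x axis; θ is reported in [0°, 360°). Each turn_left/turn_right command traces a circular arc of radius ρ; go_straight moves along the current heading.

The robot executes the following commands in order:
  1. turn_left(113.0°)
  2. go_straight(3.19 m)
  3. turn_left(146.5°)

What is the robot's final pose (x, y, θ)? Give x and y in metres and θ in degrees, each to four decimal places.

set_pose: (x, y, θ) = (14.4100, 19.6900, 30.8000°), ρ = 7.69
turn_left(113.0°): centre at ρ to the left, rotate +113.0° → (15.0141, 32.5009, 143.8000°)
go_straight(3.19): x += 3.19·cos θ, y += 3.19·sin θ → (12.4399, 34.3850, 143.8000°)
turn_left(146.5°): centre at ρ to the left, rotate +146.5° → (0.6858, 25.5115, 290.3000°)

(0.6858, 25.5115, 290.3000°)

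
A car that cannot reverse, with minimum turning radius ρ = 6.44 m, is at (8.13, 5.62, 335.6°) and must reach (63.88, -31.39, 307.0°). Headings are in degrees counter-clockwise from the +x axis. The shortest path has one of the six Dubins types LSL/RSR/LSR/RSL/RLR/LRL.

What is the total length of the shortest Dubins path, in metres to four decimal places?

66.9630 m

Let ψ = atan2(Δy, Δx) = atan2(-37.01, 55.75) = -33.5785° be the start→goal bearing.
Normalize: d = |goal − start| / ρ = 66.916385/6.44 = 10.390743, α = (θ_start − ψ) mod 360° = 9.1785° = 0.160194 rad, β = (θ_goal − ψ) mod 360° = 340.5785° = 5.944215 rad.
Common terms: sin α = 0.159510, cos α = 0.987196, sin β = -0.332516, cos β = 0.943098, cos(α−β) = 0.877983, d² = 107.967541. Work in radians in the unit-radius frame; every candidate has L = ρ·(t + p + q).
LSL: p² = 2 + d² − 2cos(α−β) + 2d(sin α − sin β) = 118.436602; p = √p² = 10.882858; φ = atan2(cos β − cos α, d + sin α − sin β) = -0.004052 rad; t = (φ − α) mod 2π = 6.118939 rad, q = (β − φ) mod 2π = 5.948268 rad → L = 6.44·(6.118939 + 10.882858 + 5.948268) = 6.44·22.950065 = 147.798416 m
RSR: p² = 2 + d² − 2cos(α−β) + 2d(sin β − sin α) = 97.986548; p = √p² = 9.898815; φ = atan2(cos α − cos β, d − sin α + sin β) = 0.004455 rad; t = (α − φ) mod 2π = 0.155739 rad, q = (φ − β) mod 2π = 0.343425 rad → L = 6.44·(0.155739 + 9.898815 + 0.343425) = 6.44·10.397980 = 66.962989 m
LSR: p² = d² − 2 + 2cos(α−β) + 2d(sin α + sin β) = 104.128188; p = √p² = 10.204322; φ = atan2(−cos α − cos β, d + sin α + sin β) − atan2(−2, p) = 0.006827 rad; t = (φ − α) mod 2π = 6.129818 rad, q = (φ − β) mod 2π = 0.345796 rad → L = 6.44·(6.129818 + 10.204322 + 0.345796) = 6.44·16.679936 = 107.418788 m
RSL: p² = d² − 2 + 2cos(α−β) − 2d(sin α + sin β) = 111.318825; p = √p² = 10.550774; φ = atan2(cos α + cos β, d − sin α − sin β) − atan2(2, p) = -0.006603 rad; t = (α − φ) mod 2π = 0.166797 rad, q = (β − φ) mod 2π = 5.950818 rad → L = 6.44·(0.166797 + 10.550774 + 5.950818) = 6.44·16.668389 = 107.344422 m
RLR: c = (6 − d² + 2cos(α−β) + 2d(sin α − sin β))/8 = -11.248319, |c| > 1 → infeasible
LRL: c = (6 − d² + 2cos(α−β) − 2d(sin α − sin β))/8 = -13.804575, |c| > 1 → infeasible
Shortest: RSR with L = 66.962989 m ≈ 66.9630 m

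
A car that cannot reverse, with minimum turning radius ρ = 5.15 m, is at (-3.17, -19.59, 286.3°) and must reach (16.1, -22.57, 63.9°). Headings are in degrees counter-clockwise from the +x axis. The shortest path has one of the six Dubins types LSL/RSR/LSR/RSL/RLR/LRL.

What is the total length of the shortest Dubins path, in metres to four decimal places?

Let ψ = atan2(Δy, Δx) = atan2(-2.98, 19.27) = -8.7908° be the start→goal bearing.
Normalize: d = |goal − start| / ρ = 19.499059/5.15 = 3.786225, α = (θ_start − ψ) mod 360° = 295.0908° = 5.150307 rad, β = (θ_goal − ψ) mod 360° = 72.6908° = 1.268695 rad.
Common terms: sin α = -0.905637, cos α = 0.424055, sin β = 0.954713, cos β = 0.297527, cos(α−β) = -0.738455, d² = 14.335500. Work in radians in the unit-radius frame; every candidate has L = ρ·(t + p + q).
LSL: p² = 2 + d² − 2cos(α−β) + 2d(sin α − sin β) = 3.725004; p = √p² = 1.930027; φ = atan2(cos β − cos α, d + sin α − sin β) = -0.065604 rad; t = (φ − α) mod 2π = 1.067274 rad, q = (β − φ) mod 2π = 1.334299 rad → L = 5.15·(1.067274 + 1.930027 + 1.334299) = 5.15·4.331600 = 22.307741 m
RSR: p² = 2 + d² − 2cos(α−β) + 2d(sin β − sin α) = 31.899817; p = √p² = 5.647992; φ = atan2(cos α − cos β, d − sin α + sin β) = 0.022404 rad; t = (α − φ) mod 2π = 5.127903 rad, q = (φ − β) mod 2π = 5.036895 rad → L = 5.15·(5.127903 + 5.647992 + 5.036895) = 5.15·15.812790 = 81.435868 m
LSR: p² = d² − 2 + 2cos(α−β) + 2d(sin α + sin β) = 11.230220; p = √p² = 3.351152; φ = atan2(−cos α − cos β, d + sin α + sin β) − atan2(−2, p) = 0.352102 rad; t = (φ − α) mod 2π = 1.484981 rad, q = (φ − β) mod 2π = 5.366593 rad → L = 5.15·(1.484981 + 3.351152 + 5.366593) = 5.15·10.202726 = 52.544036 m
RSL: p² = d² − 2 + 2cos(α−β) − 2d(sin α + sin β) = 10.486959; p = √p² = 3.238357; φ = atan2(cos α + cos β, d − sin α − sin β) − atan2(2, p) = -0.362522 rad; t = (α − φ) mod 2π = 5.512828 rad, q = (β − φ) mod 2π = 1.631216 rad → L = 5.15·(5.512828 + 3.238357 + 1.631216) = 5.15·10.382402 = 53.469371 m
RLR: c = (6 − d² + 2cos(α−β) + 2d(sin α − sin β))/8 = -2.987477, |c| > 1 → infeasible
LRL: c = (6 − d² + 2cos(α−β) − 2d(sin α − sin β))/8 = 0.534374; p = 2π − arccos c = 5.276156 rad; φ = atan2(cos β − cos α, d + sin α − sin β) = -0.065604 rad; t = (φ − α + p/2) mod 2π = 3.705352 rad, q = (β − α − t + p) mod 2π = 3.972377 rad → L = 5.15·(3.705352 + 5.276156 + 3.972377) = 5.15·12.953886 = 66.712513 m
Shortest: LSL with L = 22.307741 m ≈ 22.3077 m

22.3077 m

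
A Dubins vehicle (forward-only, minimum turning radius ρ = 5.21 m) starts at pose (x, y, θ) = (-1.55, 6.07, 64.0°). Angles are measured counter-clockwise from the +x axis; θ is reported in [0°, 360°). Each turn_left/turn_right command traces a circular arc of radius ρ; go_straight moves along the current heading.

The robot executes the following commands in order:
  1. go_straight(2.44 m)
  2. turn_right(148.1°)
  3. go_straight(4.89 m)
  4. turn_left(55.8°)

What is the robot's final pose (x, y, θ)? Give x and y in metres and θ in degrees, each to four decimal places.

(12.5998, -2.4011, 331.7000°)

set_pose: (x, y, θ) = (-1.5500, 6.0700, 64.0000°), ρ = 5.21
go_straight(2.44): x += 2.44·cos θ, y += 2.44·sin θ → (-0.4804, 8.2631, 64.0000°)
turn_right(148.1°): centre at ρ to the right, rotate −148.1° → (9.3847, 6.5147, -84.1000° ≡ 275.9000°)
go_straight(4.89): x += 4.89·cos θ, y += 4.89·sin θ → (9.8874, 1.6506, 275.9000°)
turn_left(55.8°): centre at ρ to the left, rotate +55.8° → (12.5998, -2.4011, 331.7000°)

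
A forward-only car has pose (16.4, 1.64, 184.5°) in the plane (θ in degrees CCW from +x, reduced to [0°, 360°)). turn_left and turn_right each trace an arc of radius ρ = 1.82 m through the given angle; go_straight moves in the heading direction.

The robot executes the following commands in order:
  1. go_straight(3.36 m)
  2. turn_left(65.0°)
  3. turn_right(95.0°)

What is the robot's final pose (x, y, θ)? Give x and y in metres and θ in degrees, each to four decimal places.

(9.0001, -0.8060, 154.5000°)

set_pose: (x, y, θ) = (16.4000, 1.6400, 184.5000°), ρ = 1.82
go_straight(3.36): x += 3.36·cos θ, y += 3.36·sin θ → (13.0504, 1.3764, 184.5000°)
turn_left(65.0°): centre at ρ to the left, rotate +65.0° → (11.4884, 0.1994, 249.5000°)
turn_right(95.0°): centre at ρ to the right, rotate −95.0° → (9.0001, -0.8060, 154.5000°)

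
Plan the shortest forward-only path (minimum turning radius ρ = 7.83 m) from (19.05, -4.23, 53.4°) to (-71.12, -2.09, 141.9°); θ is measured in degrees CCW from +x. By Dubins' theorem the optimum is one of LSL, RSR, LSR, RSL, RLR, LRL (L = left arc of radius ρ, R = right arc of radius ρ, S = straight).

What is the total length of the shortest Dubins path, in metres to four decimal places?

Let ψ = atan2(Δy, Δx) = atan2(2.14, -90.17) = 178.6405° be the start→goal bearing.
Normalize: d = |goal − start| / ρ = 90.195391/7.83 = 11.519207, α = (θ_start − ψ) mod 360° = 234.7595° = 4.097327 rad, β = (θ_goal − ψ) mod 360° = 323.2595° = 5.641943 rad.
Common terms: sin α = -0.816738, cos α = -0.577009, sin β = -0.598191, cos β = 0.801353, cos(α−β) = 0.026177, d² = 132.692130. Work in radians in the unit-radius frame; every candidate has L = ρ·(t + p + q).
LSL: p² = 2 + d² − 2cos(α−β) + 2d(sin α − sin β) = 129.604810; p = √p² = 11.384411; φ = atan2(cos β − cos α, d + sin α − sin β) = 0.121372 rad; t = (φ − α) mod 2π = 2.307231 rad, q = (β − φ) mod 2π = 5.520571 rad → L = 7.83·(2.307231 + 11.384411 + 5.520571) = 7.83·19.212213 = 150.431624 m
RSR: p² = 2 + d² − 2cos(α−β) + 2d(sin β − sin α) = 139.674741; p = √p² = 11.818407; φ = atan2(cos α − cos β, d − sin α + sin β) = -0.116894 rad; t = (α − φ) mod 2π = 4.214221 rad, q = (φ − β) mod 2π = 0.524347 rad → L = 7.83·(4.214221 + 11.818407 + 0.524347) = 7.83·16.556976 = 129.641120 m
LSR: p² = d² − 2 + 2cos(α−β) + 2d(sin α + sin β) = 98.146768; p = √p² = 9.906905; φ = atan2(−cos α − cos β, d + sin α + sin β) − atan2(−2, p) = 0.177003 rad; t = (φ − α) mod 2π = 2.362861 rad, q = (φ − β) mod 2π = 0.818245 rad → L = 7.83·(2.362861 + 9.906905 + 0.818245) = 7.83·13.088011 = 102.479125 m
RSL: p² = d² − 2 + 2cos(α−β) − 2d(sin α + sin β) = 163.342199; p = √p² = 12.780540; φ = atan2(cos α + cos β, d − sin α − sin β) − atan2(2, p) = -0.137886 rad; t = (α − φ) mod 2π = 4.235213 rad, q = (β − φ) mod 2π = 5.779829 rad → L = 7.83·(4.235213 + 12.780540 + 5.779829) = 7.83·22.795581 = 178.489402 m
RLR: c = (6 − d² + 2cos(α−β) + 2d(sin α − sin β))/8 = -16.459343, |c| > 1 → infeasible
LRL: c = (6 − d² + 2cos(α−β) − 2d(sin α − sin β))/8 = -15.200601, |c| > 1 → infeasible
Shortest: LSR with L = 102.479125 m ≈ 102.4791 m

102.4791 m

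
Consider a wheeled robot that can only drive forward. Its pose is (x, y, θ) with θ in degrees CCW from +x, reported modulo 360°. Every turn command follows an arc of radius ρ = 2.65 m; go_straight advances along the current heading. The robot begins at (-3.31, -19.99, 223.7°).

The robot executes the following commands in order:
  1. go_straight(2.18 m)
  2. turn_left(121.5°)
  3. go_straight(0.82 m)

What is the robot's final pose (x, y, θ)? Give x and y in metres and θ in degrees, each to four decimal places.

(-2.9394, -26.1835, 345.2000°)

set_pose: (x, y, θ) = (-3.3100, -19.9900, 223.7000°), ρ = 2.65
go_straight(2.18): x += 2.18·cos θ, y += 2.18·sin θ → (-4.8861, -21.4961, 223.7000°)
turn_left(121.5°): centre at ρ to the left, rotate +121.5° → (-3.7322, -25.9741, 345.2000°)
go_straight(0.82): x += 0.82·cos θ, y += 0.82·sin θ → (-2.9394, -26.1835, 345.2000°)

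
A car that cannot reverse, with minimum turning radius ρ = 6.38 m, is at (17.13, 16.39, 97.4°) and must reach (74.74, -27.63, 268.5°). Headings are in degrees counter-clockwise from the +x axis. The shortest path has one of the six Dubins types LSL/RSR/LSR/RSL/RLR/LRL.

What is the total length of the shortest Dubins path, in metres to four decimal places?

Let ψ = atan2(Δy, Δx) = atan2(-44.02, 57.61) = -37.3836° be the start→goal bearing.
Normalize: d = |goal − start| / ρ = 72.502914/6.38 = 11.364093, α = (θ_start − ψ) mod 360° = 134.7836° = 2.352417 rad, β = (θ_goal − ψ) mod 360° = 305.8836° = 5.338675 rad.
Common terms: sin α = 0.709773, cos α = -0.704431, sin β = -0.810210, cos β = 0.586140, cos(α−β) = -0.987960, d² = 129.142611. Work in radians in the unit-radius frame; every candidate has L = ρ·(t + p + q).
LSL: p² = 2 + d² − 2cos(α−β) + 2d(sin α − sin β) = 167.664976; p = √p² = 12.948551; φ = atan2(cos β − cos α, d + sin α − sin β) = 0.099835 rad; t = (φ − α) mod 2π = 4.030603 rad, q = (β − φ) mod 2π = 5.238841 rad → L = 6.38·(4.030603 + 12.948551 + 5.238841) = 6.38·22.217995 = 141.750807 m
RSR: p² = 2 + d² − 2cos(α−β) + 2d(sin β − sin α) = 98.572085; p = √p² = 9.928348; φ = atan2(cos α − cos β, d − sin α + sin β) = -0.130357 rad; t = (α − φ) mod 2π = 2.482774 rad, q = (φ − β) mod 2π = 0.814153 rad → L = 6.38·(2.482774 + 9.928348 + 0.814153) = 6.38·13.225275 = 84.377251 m
LSR: p² = d² − 2 + 2cos(α−β) + 2d(sin α + sin β) = 122.883941; p = √p² = 11.085303; φ = atan2(−cos α − cos β, d + sin α + sin β) − atan2(−2, p) = 0.189000 rad; t = (φ − α) mod 2π = 4.119769 rad, q = (φ − β) mod 2π = 1.133510 rad → L = 6.38·(4.119769 + 11.085303 + 1.133510) = 6.38·16.338582 = 104.240152 m
RSL: p² = d² − 2 + 2cos(α−β) − 2d(sin α + sin β) = 127.449442; p = √p² = 11.289351; φ = atan2(cos α + cos β, d − sin α − sin β) − atan2(2, p) = -0.185656 rad; t = (α − φ) mod 2π = 2.538074 rad, q = (β − φ) mod 2π = 5.524332 rad → L = 6.38·(2.538074 + 11.289351 + 5.524332) = 6.38·19.351756 = 123.464205 m
RLR: c = (6 − d² + 2cos(α−β) + 2d(sin α − sin β))/8 = -11.321511, |c| > 1 → infeasible
LRL: c = (6 − d² + 2cos(α−β) − 2d(sin α − sin β))/8 = -19.958122, |c| > 1 → infeasible
Shortest: RSR with L = 84.377251 m ≈ 84.3773 m

84.3773 m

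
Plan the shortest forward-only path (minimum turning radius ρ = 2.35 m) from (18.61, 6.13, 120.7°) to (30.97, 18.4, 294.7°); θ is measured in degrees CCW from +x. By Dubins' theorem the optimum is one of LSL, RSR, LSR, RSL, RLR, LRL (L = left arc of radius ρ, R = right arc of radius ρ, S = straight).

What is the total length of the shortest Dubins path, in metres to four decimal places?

Let ψ = atan2(Δy, Δx) = atan2(12.27, 12.36) = 44.7906° be the start→goal bearing.
Normalize: d = |goal − start| / ρ = 17.416156/2.35 = 7.411130, α = (θ_start − ψ) mod 360° = 75.9094° = 1.324868 rad, β = (θ_goal − ψ) mod 360° = 249.9094° = 4.361741 rad.
Common terms: sin α = 0.969912, cos α = 0.243457, sin β = -0.939150, cos β = -0.343506, cos(α−β) = -0.994522, d² = 54.924853. Work in radians in the unit-radius frame; every candidate has L = ρ·(t + p + q).
LSL: p² = 2 + d² − 2cos(α−β) + 2d(sin α − sin β) = 87.210514; p = √p² = 9.338657; φ = atan2(cos β − cos α, d + sin α − sin β) = -0.062894 rad; t = (φ − α) mod 2π = 4.895423 rad, q = (β − φ) mod 2π = 4.424636 rad → L = 2.35·(4.895423 + 9.338657 + 4.424636) = 2.35·18.658715 = 43.847981 m
RSR: p² = 2 + d² − 2cos(α−β) + 2d(sin β − sin α) = 30.617279; p = √p² = 5.533288; φ = atan2(cos α − cos β, d − sin α + sin β) = 0.106278 rad; t = (α − φ) mod 2π = 1.218590 rad, q = (φ − β) mod 2π = 2.027723 rad → L = 2.35·(1.218590 + 5.533288 + 2.027723) = 2.35·8.779601 = 20.632062 m
LSR: p² = d² − 2 + 2cos(α−β) + 2d(sin α + sin β) = 51.391763; p = √p² = 7.168805; φ = atan2(−cos α − cos β, d + sin α + sin β) − atan2(−2, p) = 0.285512 rad; t = (φ − α) mod 2π = 5.243829 rad, q = (φ − β) mod 2π = 2.206956 rad → L = 2.35·(5.243829 + 7.168805 + 2.206956) = 2.35·14.619590 = 34.356036 m
RSL: p² = d² − 2 + 2cos(α−β) − 2d(sin α + sin β) = 50.479855; p = √p² = 7.104918; φ = atan2(cos α + cos β, d − sin α − sin β) − atan2(2, p) = -0.287950 rad; t = (α − φ) mod 2π = 1.612818 rad, q = (β − φ) mod 2π = 4.649691 rad → L = 2.35·(1.612818 + 7.104918 + 4.649691) = 2.35·13.367427 = 31.413454 m
RLR: c = (6 − d² + 2cos(α−β) + 2d(sin α − sin β))/8 = -2.827160, |c| > 1 → infeasible
LRL: c = (6 − d² + 2cos(α−β) − 2d(sin α − sin β))/8 = -9.901314, |c| > 1 → infeasible
Shortest: RSR with L = 20.632062 m ≈ 20.6321 m

20.6321 m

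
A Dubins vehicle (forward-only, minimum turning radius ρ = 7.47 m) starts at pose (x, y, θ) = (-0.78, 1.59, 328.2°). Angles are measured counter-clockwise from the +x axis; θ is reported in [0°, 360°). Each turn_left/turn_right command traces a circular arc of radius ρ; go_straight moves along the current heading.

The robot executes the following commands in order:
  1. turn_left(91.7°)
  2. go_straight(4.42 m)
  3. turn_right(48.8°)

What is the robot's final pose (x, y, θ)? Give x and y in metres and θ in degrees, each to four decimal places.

(16.8603, 11.6004, 11.1000°)

set_pose: (x, y, θ) = (-0.7800, 1.5900, 328.2000°), ρ = 7.47
turn_left(91.7°): centre at ρ to the left, rotate +91.7° → (9.6190, 4.1924, 419.9000° ≡ 59.9000°)
go_straight(4.42): x += 4.42·cos θ, y += 4.42·sin θ → (11.8357, 8.0164, 59.9000°)
turn_right(48.8°): centre at ρ to the right, rotate −48.8° → (16.8603, 11.6004, 11.1000°)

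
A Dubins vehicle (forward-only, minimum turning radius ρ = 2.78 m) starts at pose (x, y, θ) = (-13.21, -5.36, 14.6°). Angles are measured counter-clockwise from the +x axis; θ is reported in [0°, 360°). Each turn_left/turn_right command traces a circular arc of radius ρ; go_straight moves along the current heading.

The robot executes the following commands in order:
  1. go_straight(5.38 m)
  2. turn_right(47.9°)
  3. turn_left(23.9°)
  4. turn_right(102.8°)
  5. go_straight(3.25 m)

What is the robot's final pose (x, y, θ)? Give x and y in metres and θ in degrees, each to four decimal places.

set_pose: (x, y, θ) = (-13.2100, -5.3600, 14.6000°), ρ = 2.78
go_straight(5.38): x += 5.38·cos θ, y += 5.38·sin θ → (-8.0037, -4.0039, 14.6000°)
turn_right(47.9°): centre at ρ to the right, rotate −47.9° → (-5.7767, -4.3706, -33.3000° ≡ 326.7000°)
turn_left(23.9°): centre at ρ to the left, rotate +23.9° → (-4.7045, -4.7897, 350.6000°)
turn_right(102.8°): centre at ρ to the right, rotate −102.8° → (-2.5846, -8.5827, 247.8000°)
go_straight(3.25): x += 3.25·cos θ, y += 3.25·sin θ → (-3.8126, -11.5918, 247.8000°)

(-3.8126, -11.5918, 247.8000°)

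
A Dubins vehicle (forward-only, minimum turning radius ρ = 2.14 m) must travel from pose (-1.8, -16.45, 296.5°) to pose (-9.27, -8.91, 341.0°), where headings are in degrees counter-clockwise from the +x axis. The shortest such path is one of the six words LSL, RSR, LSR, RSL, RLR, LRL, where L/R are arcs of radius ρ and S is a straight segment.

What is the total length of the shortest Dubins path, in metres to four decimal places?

Let ψ = atan2(Δy, Δx) = atan2(7.54, -7.47) = 134.7328° be the start→goal bearing.
Normalize: d = |goal − start| / ρ = 10.613788/2.14 = 4.959714, α = (θ_start − ψ) mod 360° = 161.7672° = 2.823370 rad, β = (θ_goal − ψ) mod 360° = 206.2672° = 3.600042 rad.
Common terms: sin α = 0.312879, cos α = -0.949793, sin β = -0.442558, cos β = -0.896740, cos(α−β) = 0.713250, d² = 24.598764. Work in radians in the unit-radius frame; every candidate has L = ρ·(t + p + q).
LSL: p² = 2 + d² − 2cos(α−β) + 2d(sin α − sin β) = 32.665762; p = √p² = 5.715397; φ = atan2(cos β − cos α, d + sin α − sin β) = 0.009283 rad; t = (φ − α) mod 2π = 3.469098 rad, q = (β − φ) mod 2π = 3.590759 rad → L = 2.14·(3.469098 + 5.715397 + 3.590759) = 2.14·12.775254 = 27.339043 m
RSR: p² = 2 + d² − 2cos(α−β) + 2d(sin β − sin α) = 17.678764; p = √p² = 4.204612; φ = atan2(cos α − cos β, d − sin α + sin β) = -0.012618 rad; t = (α − φ) mod 2π = 2.835988 rad, q = (φ − β) mod 2π = 2.670525 rad → L = 2.14·(2.835988 + 4.204612 + 2.670525) = 2.14·9.711126 = 20.781810 m
LSR: p² = d² − 2 + 2cos(α−β) + 2d(sin α + sin β) = 22.738921; p = √p² = 4.768534; φ = atan2(−cos α − cos β, d + sin α + sin β) − atan2(−2, p) = 0.762289 rad; t = (φ − α) mod 2π = 4.222104 rad, q = (φ − β) mod 2π = 3.445432 rad → L = 2.14·(4.222104 + 4.768534 + 3.445432) = 2.14·12.436070 = 26.613191 m
RSL: p² = d² − 2 + 2cos(α−β) − 2d(sin α + sin β) = 25.311609; p = √p² = 5.031064; φ = atan2(cos α + cos β, d − sin α − sin β) − atan2(2, p) = -0.726425 rad; t = (α − φ) mod 2π = 3.549795 rad, q = (β − φ) mod 2π = 4.326467 rad → L = 2.14·(3.549795 + 5.031064 + 4.326467) = 2.14·12.907327 = 27.621679 m
RLR: c = (6 − d² + 2cos(α−β) + 2d(sin α − sin β))/8 = -1.209846, |c| > 1 → infeasible
LRL: c = (6 − d² + 2cos(α−β) − 2d(sin α − sin β))/8 = -3.083220, |c| > 1 → infeasible
Shortest: RSR with L = 20.781810 m ≈ 20.7818 m

20.7818 m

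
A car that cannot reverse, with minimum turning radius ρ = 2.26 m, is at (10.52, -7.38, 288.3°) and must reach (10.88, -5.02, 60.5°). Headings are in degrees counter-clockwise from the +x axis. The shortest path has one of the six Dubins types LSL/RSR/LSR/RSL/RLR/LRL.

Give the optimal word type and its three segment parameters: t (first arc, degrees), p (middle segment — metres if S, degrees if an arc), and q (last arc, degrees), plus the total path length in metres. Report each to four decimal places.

LRL: t = 4.3022°, p = 297.9356°, q = 65.8334°, L = 14.5184 m

Let ψ = atan2(Δy, Δx) = atan2(2.36, 0.36) = 81.3268° be the start→goal bearing.
Normalize: d = |goal − start| / ρ = 2.387300/2.26 = 1.056327, α = (θ_start − ψ) mod 360° = 206.9732° = 3.612363 rad, β = (θ_goal − ψ) mod 360° = 339.1732° = 5.919689 rad.
Common terms: sin α = -0.453573, cos α = -0.891219, sin β = -0.355545, cos β = 0.934659, cos(α−β) = -0.671721, d² = 1.115827. Work in radians in the unit-radius frame; every candidate has L = ρ·(t + p + q).
LSL: p² = 2 + d² − 2cos(α−β) + 2d(sin α − sin β) = 4.252168; p = √p² = 2.062079; φ = atan2(cos β − cos α, d + sin α − sin β) = 1.087473 rad; t = (φ − α) mod 2π = 3.758295 rad, q = (β − φ) mod 2π = 4.832216 rad → L = 2.26·(3.758295 + 2.062079 + 4.832216) = 2.26·10.652589 = 24.074851 m
RSR: p² = 2 + d² − 2cos(α−β) + 2d(sin β − sin α) = 4.666369; p = √p² = 2.160178; φ = atan2(cos α − cos β, d − sin α + sin β) = -1.007022 rad; t = (α − φ) mod 2π = 4.619386 rad, q = (φ − β) mod 2π = 5.639660 rad → L = 2.26·(4.619386 + 2.160178 + 5.639660) = 2.26·12.419223 = 28.067445 m
LSR: p² = d² − 2 + 2cos(α−β) + 2d(sin α + sin β) = -3.937000 < 0 → infeasible
RSL: p² = d² − 2 + 2cos(α−β) − 2d(sin α + sin β) = -0.518227 < 0 → infeasible
RLR: c = (6 − d² + 2cos(α−β) + 2d(sin α − sin β))/8 = 0.416704; p = 2π − arccos c = 5.142205 rad; φ = atan2(cos α − cos β, d − sin α + sin β) = -1.007022 rad; t = (α − φ + p/2) mod 2π = 0.907303 rad, q = (α − β − t + p) mod 2π = 1.927577 rad → L = 2.26·(0.907303 + 5.142205 + 1.927577) = 2.26·7.977085 = 18.028213 m
LRL: c = (6 − d² + 2cos(α−β) − 2d(sin α − sin β))/8 = 0.468479; p = 2π − arccos c = 5.199957 rad; φ = atan2(cos β − cos α, d + sin α − sin β) = 1.087473 rad; t = (φ − α + p/2) mod 2π = 0.075088 rad, q = (β − α − t + p) mod 2π = 1.149009 rad → L = 2.26·(0.075088 + 5.199957 + 1.149009) = 2.26·6.424055 = 14.518364 m
Shortest: LRL with L = 14.518364 m ≈ 14.5184 m
Convert LRL to answer units (arcs ×180/π): t = 0.075088·180/π = 4.3022°, p = 5.199957·180/π = 297.9356°, q = 1.149009·180/π = 65.8334°, L = 14.5184 m.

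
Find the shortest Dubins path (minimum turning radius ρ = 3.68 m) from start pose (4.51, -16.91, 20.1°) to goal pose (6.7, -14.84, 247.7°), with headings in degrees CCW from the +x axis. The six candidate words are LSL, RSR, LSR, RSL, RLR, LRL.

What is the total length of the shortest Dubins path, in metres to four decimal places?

23.9267 m

Let ψ = atan2(Δy, Δx) = atan2(2.07, 2.19) = 43.3865° be the start→goal bearing.
Normalize: d = |goal − start| / ρ = 3.013470/3.68 = 0.818878, α = (θ_start − ψ) mod 360° = 336.7135° = 5.876760 rad, β = (θ_goal − ψ) mod 360° = 204.3135° = 3.565944 rad.
Common terms: sin α = -0.395328, cos α = 0.918540, sin β = -0.411730, cos β = -0.911306, cos(α−β) = -0.674302, d² = 0.670561. Work in radians in the unit-radius frame; every candidate has L = ρ·(t + p + q).
LSL: p² = 2 + d² − 2cos(α−β) + 2d(sin α − sin β) = 4.046027; p = √p² = 2.011474; φ = atan2(cos β − cos α, d + sin α − sin β) = -1.142571 rad; t = (φ − α) mod 2π = 5.547040 rad, q = (β − φ) mod 2π = 4.708515 rad → L = 3.68·(5.547040 + 2.011474 + 4.708515) = 3.68·12.267028 = 45.142665 m
RSR: p² = 2 + d² − 2cos(α−β) + 2d(sin β − sin α) = 3.992304; p = √p² = 1.998075; φ = atan2(cos α − cos β, d − sin α + sin β) = 1.157506 rad; t = (α − φ) mod 2π = 4.719254 rad, q = (φ − β) mod 2π = 3.874747 rad → L = 3.68·(4.719254 + 1.998075 + 3.874747) = 3.68·10.592076 = 38.978841 m
LSR: p² = d² − 2 + 2cos(α−β) + 2d(sin α + sin β) = -3.999808 < 0 → infeasible
RSL: p² = d² − 2 + 2cos(α−β) − 2d(sin α + sin β) = -1.356280 < 0 → infeasible
RLR: c = (6 − d² + 2cos(α−β) + 2d(sin α − sin β))/8 = 0.500962; p = 2π − arccos c = 5.237099 rad; φ = atan2(cos α − cos β, d − sin α + sin β) = 1.157506 rad; t = (α − φ + p/2) mod 2π = 1.054618 rad, q = (α − β − t + p) mod 2π = 0.210112 rad → L = 3.68·(1.054618 + 5.237099 + 0.210112) = 3.68·6.501828 = 23.926729 m
LRL: c = (6 − d² + 2cos(α−β) − 2d(sin α − sin β))/8 = 0.494247; p = 2π − arccos c = 5.229357 rad; φ = atan2(cos β − cos α, d + sin α − sin β) = -1.142571 rad; t = (φ − α + p/2) mod 2π = 1.878533 rad, q = (β − α − t + p) mod 2π = 1.040008 rad → L = 3.68·(1.878533 + 5.229357 + 1.040008) = 3.68·8.147898 = 29.984265 m
Shortest: RLR with L = 23.926729 m ≈ 23.9267 m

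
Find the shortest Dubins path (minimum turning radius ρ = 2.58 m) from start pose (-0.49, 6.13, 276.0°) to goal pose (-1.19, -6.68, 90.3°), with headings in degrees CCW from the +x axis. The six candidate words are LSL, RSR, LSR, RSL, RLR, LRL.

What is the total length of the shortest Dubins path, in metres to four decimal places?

21.6665 m

Let ψ = atan2(Δy, Δx) = atan2(-12.81, -0.70) = -93.1278° be the start→goal bearing.
Normalize: d = |goal − start| / ρ = 12.829111/2.58 = 4.972524, α = (θ_start − ψ) mod 360° = 9.1278° = 0.159310 rad, β = (θ_goal − ψ) mod 360° = 183.4278° = 3.201419 rad.
Common terms: sin α = 0.158637, cos α = 0.987337, sin β = -0.059791, cos β = -0.998211, cos(α−β) = -0.995056, d² = 24.725993. Work in radians in the unit-radius frame; every candidate has L = ρ·(t + p + q).
LSL: p² = 2 + d² − 2cos(α−β) + 2d(sin α − sin β) = 30.888382; p = √p² = 5.557732; φ = atan2(cos β − cos α, d + sin α − sin β) = -0.365331 rad; t = (φ − α) mod 2π = 5.758544 rad, q = (β − φ) mod 2π = 3.566750 rad → L = 2.58·(5.758544 + 5.557732 + 3.566750) = 2.58·14.883026 = 38.398207 m
RSR: p² = 2 + d² − 2cos(α−β) + 2d(sin β − sin α) = 26.543827; p = √p² = 5.152070; φ = atan2(cos α − cos β, d − sin α + sin β) = 0.395629 rad; t = (α − φ) mod 2π = 6.046867 rad, q = (φ − β) mod 2π = 3.477395 rad → L = 2.58·(6.046867 + 5.152070 + 3.477395) = 2.58·14.676332 = 37.864936 m
LSR: p² = d² − 2 + 2cos(α−β) + 2d(sin α + sin β) = 21.718914; p = √p² = 4.660356; φ = atan2(−cos α − cos β, d + sin α + sin β) − atan2(−2, p) = 0.407526 rad; t = (φ − α) mod 2π = 0.248216 rad, q = (φ − β) mod 2π = 3.489292 rad → L = 2.58·(0.248216 + 4.660356 + 3.489292) = 2.58·8.397864 = 21.666489 m
RSL: p² = d² − 2 + 2cos(α−β) − 2d(sin α + sin β) = 19.752849; p = √p² = 4.444418; φ = atan2(cos α + cos β, d − sin α − sin β) − atan2(2, p) = -0.425087 rad; t = (α − φ) mod 2π = 0.584398 rad, q = (β − φ) mod 2π = 3.626506 rad → L = 2.58·(0.584398 + 4.444418 + 3.626506) = 2.58·8.655322 = 22.330730 m
RLR: c = (6 − d² + 2cos(α−β) + 2d(sin α − sin β))/8 = -2.317978, |c| > 1 → infeasible
LRL: c = (6 − d² + 2cos(α−β) − 2d(sin α − sin β))/8 = -2.861048, |c| > 1 → infeasible
Shortest: LSR with L = 21.666489 m ≈ 21.6665 m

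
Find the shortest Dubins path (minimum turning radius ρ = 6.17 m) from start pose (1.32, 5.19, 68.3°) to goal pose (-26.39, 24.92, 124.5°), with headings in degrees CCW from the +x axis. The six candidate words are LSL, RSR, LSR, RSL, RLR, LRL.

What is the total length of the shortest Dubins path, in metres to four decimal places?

Let ψ = atan2(Δy, Δx) = atan2(19.73, -27.71) = 144.5485° be the start→goal bearing.
Normalize: d = |goal − start| / ρ = 34.016423/6.17 = 5.513197, α = (θ_start − ψ) mod 360° = 283.7515° = 4.952398 rad, β = (θ_goal − ψ) mod 360° = 339.9515° = 5.933273 rad.
Common terms: sin α = -0.971336, cos α = 0.237712, sin β = -0.342815, cos β = 0.939403, cos(α−β) = 0.556296, d² = 30.395336. Work in radians in the unit-radius frame; every candidate has L = ρ·(t + p + q).
LSL: p² = 2 + d² − 2cos(α−β) + 2d(sin α − sin β) = 24.352428; p = √p² = 4.934818; φ = atan2(cos β − cos α, d + sin α − sin β) = 0.142675 rad; t = (φ − α) mod 2π = 1.473462 rad, q = (β − φ) mod 2π = 5.790598 rad → L = 6.17·(1.473462 + 4.934818 + 5.790598) = 6.17·12.198878 = 75.267079 m
RSR: p² = 2 + d² − 2cos(α−β) + 2d(sin β − sin α) = 38.213061; p = √p² = 6.181671; φ = atan2(cos α − cos β, d − sin α + sin β) = -0.113757 rad; t = (α − φ) mod 2π = 5.066155 rad, q = (φ − β) mod 2π = 0.236155 rad → L = 6.17·(5.066155 + 6.181671 + 0.236155) = 6.17·11.483982 = 70.856167 m
LSR: p² = d² − 2 + 2cos(α−β) + 2d(sin α + sin β) = 15.017584; p = √p² = 3.875253; φ = atan2(−cos α − cos β, d + sin α + sin β) − atan2(−2, p) = 0.203127 rad; t = (φ − α) mod 2π = 1.533914 rad, q = (φ − β) mod 2π = 0.553039 rad → L = 6.17·(1.533914 + 3.875253 + 0.553039) = 6.17·5.962206 = 36.786809 m
RSL: p² = d² − 2 + 2cos(α−β) − 2d(sin α + sin β) = 43.998270; p = √p² = 6.633119; φ = atan2(cos α + cos β, d − sin α − sin β) − atan2(2, p) = -0.122115 rad; t = (α − φ) mod 2π = 5.074513 rad, q = (β − φ) mod 2π = 6.055388 rad → L = 6.17·(5.074513 + 6.633119 + 6.055388) = 6.17·17.763021 = 109.597839 m
RLR: c = (6 − d² + 2cos(α−β) + 2d(sin α − sin β))/8 = -3.776633, |c| > 1 → infeasible
LRL: c = (6 − d² + 2cos(α−β) − 2d(sin α − sin β))/8 = -2.044054, |c| > 1 → infeasible
Shortest: LSR with L = 36.786809 m ≈ 36.7868 m

36.7868 m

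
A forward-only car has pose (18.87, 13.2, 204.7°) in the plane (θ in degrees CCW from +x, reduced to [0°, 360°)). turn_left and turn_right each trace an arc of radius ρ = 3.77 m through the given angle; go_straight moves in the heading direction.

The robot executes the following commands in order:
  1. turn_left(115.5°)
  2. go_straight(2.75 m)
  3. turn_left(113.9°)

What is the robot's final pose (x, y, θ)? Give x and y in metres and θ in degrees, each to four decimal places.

(26.1839, 6.9818, 74.1000°)

set_pose: (x, y, θ) = (18.8700, 13.2000, 204.7000°), ρ = 3.77
turn_left(115.5°): centre at ρ to the left, rotate +115.5° → (18.0321, 6.8785, 320.2000°)
go_straight(2.75): x += 2.75·cos θ, y += 2.75·sin θ → (20.1449, 5.1182, 320.2000°)
turn_left(113.9°): centre at ρ to the left, rotate +113.9° → (26.1839, 6.9818, 434.1000° ≡ 74.1000°)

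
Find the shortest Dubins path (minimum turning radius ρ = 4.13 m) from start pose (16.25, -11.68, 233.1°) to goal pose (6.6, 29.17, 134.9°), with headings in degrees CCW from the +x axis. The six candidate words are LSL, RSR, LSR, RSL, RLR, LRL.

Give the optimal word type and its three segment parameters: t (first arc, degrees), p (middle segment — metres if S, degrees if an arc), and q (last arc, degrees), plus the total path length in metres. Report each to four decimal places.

Let ψ = atan2(Δy, Δx) = atan2(40.85, -9.65) = 103.2913° be the start→goal bearing.
Normalize: d = |goal − start| / ρ = 41.974337/4.13 = 10.163278, α = (θ_start − ψ) mod 360° = 129.8087° = 2.265589 rad, β = (θ_goal − ψ) mod 360° = 31.6087° = 0.551675 rad.
Common terms: sin α = 0.768187, cos α = -0.640226, sin β = 0.524115, cos β = 0.851648, cos(α−β) = -0.142629, d² = 103.292216. Work in radians in the unit-radius frame; every candidate has L = ρ·(t + p + q).
LSL: p² = 2 + d² − 2cos(α−β) + 2d(sin α − sin β) = 110.538611; p = √p² = 10.513734; φ = atan2(cos β − cos α, d + sin α − sin β) = 0.142378 rad; t = (φ − α) mod 2π = 4.159975 rad, q = (β − φ) mod 2π = 0.409297 rad → L = 4.13·(4.159975 + 10.513734 + 0.409297) = 4.13·15.083006 = 62.292816 m
RSR: p² = 2 + d² − 2cos(α−β) + 2d(sin β − sin α) = 100.616336; p = √p² = 10.030769; φ = atan2(cos α − cos β, d − sin α + sin β) = -0.149284 rad; t = (α − φ) mod 2π = 2.414872 rad, q = (φ − β) mod 2π = 5.582226 rad → L = 4.13·(2.414872 + 10.030769 + 5.582226) = 4.13·18.027868 = 74.455095 m
LSR: p² = d² − 2 + 2cos(α−β) + 2d(sin α + sin β) = 127.274996; p = √p² = 11.281622; φ = atan2(−cos α − cos β, d + sin α + sin β) − atan2(−2, p) = 0.157003 rad; t = (φ − α) mod 2π = 4.174599 rad, q = (φ − β) mod 2π = 5.888513 rad → L = 4.13·(4.174599 + 11.281622 + 5.888513) = 4.13·21.344734 = 88.153752 m
RSL: p² = d² − 2 + 2cos(α−β) − 2d(sin α + sin β) = 74.738921; p = √p² = 8.645167; φ = atan2(cos α + cos β, d − sin α − sin β) − atan2(2, p) = -0.203515 rad; t = (α − φ) mod 2π = 2.469104 rad, q = (β − φ) mod 2π = 0.755191 rad → L = 4.13·(2.469104 + 8.645167 + 0.755191) = 4.13·11.869462 = 49.020879 m
RLR: c = (6 − d² + 2cos(α−β) + 2d(sin α − sin β))/8 = -11.577042, |c| > 1 → infeasible
LRL: c = (6 − d² + 2cos(α−β) − 2d(sin α − sin β))/8 = -12.817326, |c| > 1 → infeasible
Shortest: RSL with L = 49.020879 m ≈ 49.0209 m
Convert RSL to answer units (arcs ×180/π): t = 2.469104·180/π = 141.4692°, p = ρ·p = 4.13·8.645167 = 35.7045 m, q = 0.755191·180/π = 43.2692°, L = 49.0209 m.

RSL: t = 141.4692°, p = 35.7045 m, q = 43.2692°, L = 49.0209 m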